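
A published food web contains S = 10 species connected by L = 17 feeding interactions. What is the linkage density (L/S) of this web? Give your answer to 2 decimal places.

There are L = 17 links among S = 10 species.
L/S = 17/10 = 1.7000 ≈ 1.70.

L/S = 1.70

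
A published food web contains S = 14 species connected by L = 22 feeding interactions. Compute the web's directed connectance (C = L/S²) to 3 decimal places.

The web has S = 14 species and L = 22 feeding links.
C = L / S² = 22 / 196 = 0.1122 ≈ 0.112.

C = 0.112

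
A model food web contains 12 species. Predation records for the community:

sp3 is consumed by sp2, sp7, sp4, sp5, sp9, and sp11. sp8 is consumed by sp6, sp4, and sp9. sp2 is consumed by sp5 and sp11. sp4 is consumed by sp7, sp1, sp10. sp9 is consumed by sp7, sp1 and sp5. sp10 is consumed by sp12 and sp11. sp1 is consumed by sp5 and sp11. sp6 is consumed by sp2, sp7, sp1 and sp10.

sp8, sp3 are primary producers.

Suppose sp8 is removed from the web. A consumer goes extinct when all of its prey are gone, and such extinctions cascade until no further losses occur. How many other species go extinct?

1

Remove sp8.
Round 1: sp6 (all prey gone) → extinct.
No further losses. Total secondary extinctions: 1.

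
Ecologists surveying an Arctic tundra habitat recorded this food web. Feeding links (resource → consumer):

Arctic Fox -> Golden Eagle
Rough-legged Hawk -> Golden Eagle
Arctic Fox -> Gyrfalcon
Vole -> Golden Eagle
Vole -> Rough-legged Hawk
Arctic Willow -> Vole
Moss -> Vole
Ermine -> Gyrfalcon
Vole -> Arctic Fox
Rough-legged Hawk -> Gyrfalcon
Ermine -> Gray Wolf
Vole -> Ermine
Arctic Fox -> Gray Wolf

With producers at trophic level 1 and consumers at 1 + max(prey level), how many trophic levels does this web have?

Producers (level 1): Moss, Arctic Willow.
Moss → Vole → Ermine → Gyrfalcon gives Gyrfalcon level 4.
No species has a prey at level 4, so no species reaches level 5.

4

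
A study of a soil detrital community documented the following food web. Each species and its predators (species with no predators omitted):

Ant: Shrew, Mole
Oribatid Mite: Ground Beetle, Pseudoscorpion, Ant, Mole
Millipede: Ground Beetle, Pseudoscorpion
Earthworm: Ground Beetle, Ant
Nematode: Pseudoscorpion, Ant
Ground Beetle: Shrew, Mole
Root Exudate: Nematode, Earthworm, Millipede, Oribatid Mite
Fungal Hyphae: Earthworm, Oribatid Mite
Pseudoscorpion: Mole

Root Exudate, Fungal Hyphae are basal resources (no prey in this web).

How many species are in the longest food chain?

4 species

One longest chain: Root Exudate → Nematode → Ant → Shrew.
It has 4 species and 3 links.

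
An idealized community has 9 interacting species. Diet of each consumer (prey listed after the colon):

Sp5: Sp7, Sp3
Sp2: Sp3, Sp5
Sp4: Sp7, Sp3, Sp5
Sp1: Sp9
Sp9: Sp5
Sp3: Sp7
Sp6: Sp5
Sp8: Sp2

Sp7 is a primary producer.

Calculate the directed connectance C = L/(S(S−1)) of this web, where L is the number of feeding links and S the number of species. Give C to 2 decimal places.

C = 0.17

The web has S = 9 species and L = 12 feeding links.
C = L / (S(S−1)) = 12 / 72 = 0.1667 ≈ 0.17.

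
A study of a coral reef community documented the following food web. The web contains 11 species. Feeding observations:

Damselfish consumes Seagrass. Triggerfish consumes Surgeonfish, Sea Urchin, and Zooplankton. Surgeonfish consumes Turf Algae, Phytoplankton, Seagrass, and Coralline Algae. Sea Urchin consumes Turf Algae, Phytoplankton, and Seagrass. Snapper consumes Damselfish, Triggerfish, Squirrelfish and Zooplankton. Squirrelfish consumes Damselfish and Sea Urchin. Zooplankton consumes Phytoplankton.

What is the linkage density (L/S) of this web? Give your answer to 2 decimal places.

There are L = 18 links among S = 11 species.
L/S = 18/11 = 1.6364 ≈ 1.64.

L/S = 1.64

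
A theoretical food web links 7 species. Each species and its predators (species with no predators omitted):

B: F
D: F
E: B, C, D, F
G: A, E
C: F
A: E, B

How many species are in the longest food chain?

One longest chain: G → A → E → B → F.
It has 5 species and 4 links.

5 species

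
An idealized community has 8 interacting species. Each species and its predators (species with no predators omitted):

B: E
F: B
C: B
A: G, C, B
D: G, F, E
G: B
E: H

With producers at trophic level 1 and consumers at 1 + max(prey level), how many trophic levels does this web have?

5

Producers (level 1): D, A.
D → G → B → E → H gives H level 5.
No species has a prey at level 5, so no species reaches level 6.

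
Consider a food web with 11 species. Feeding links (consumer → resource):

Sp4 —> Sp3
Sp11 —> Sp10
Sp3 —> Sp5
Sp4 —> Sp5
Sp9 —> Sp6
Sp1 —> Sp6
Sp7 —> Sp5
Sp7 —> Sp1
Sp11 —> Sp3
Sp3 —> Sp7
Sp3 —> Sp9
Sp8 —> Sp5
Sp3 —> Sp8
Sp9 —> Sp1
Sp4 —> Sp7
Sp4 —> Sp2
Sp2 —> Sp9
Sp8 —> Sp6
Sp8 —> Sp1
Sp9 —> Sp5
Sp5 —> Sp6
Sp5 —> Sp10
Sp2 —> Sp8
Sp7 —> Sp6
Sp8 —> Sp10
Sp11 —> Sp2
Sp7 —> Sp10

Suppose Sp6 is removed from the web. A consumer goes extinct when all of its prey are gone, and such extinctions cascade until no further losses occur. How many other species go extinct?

Remove Sp6.
Round 1: Sp1 (all prey gone) → extinct.
No further losses. Total secondary extinctions: 1.

1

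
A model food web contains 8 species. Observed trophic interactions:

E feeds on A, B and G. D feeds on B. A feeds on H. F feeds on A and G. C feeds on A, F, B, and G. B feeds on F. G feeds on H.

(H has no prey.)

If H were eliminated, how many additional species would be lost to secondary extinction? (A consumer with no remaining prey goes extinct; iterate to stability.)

Remove H.
Round 1: A (all prey gone), G (all prey gone) → extinct.
Round 2: F (all prey gone) → extinct.
Round 3: B (all prey gone) → extinct.
Round 4: D (all prey gone), C (all prey gone), E (all prey gone) → extinct.
No further losses. Total secondary extinctions: 7.

7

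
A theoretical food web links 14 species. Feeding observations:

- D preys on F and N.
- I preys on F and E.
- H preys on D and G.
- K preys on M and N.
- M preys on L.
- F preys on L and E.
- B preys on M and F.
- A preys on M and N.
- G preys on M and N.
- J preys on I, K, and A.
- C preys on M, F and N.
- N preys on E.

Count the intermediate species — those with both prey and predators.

Intermediate species (has both prey and predators): N, F, M, I, A, D, G, K.
Count: 8.

8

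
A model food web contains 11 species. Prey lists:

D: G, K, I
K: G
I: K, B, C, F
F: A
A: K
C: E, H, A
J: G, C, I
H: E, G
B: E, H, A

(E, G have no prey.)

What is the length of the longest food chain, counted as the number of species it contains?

One longest chain: G → K → A → B → I → J.
It has 6 species and 5 links.

6 species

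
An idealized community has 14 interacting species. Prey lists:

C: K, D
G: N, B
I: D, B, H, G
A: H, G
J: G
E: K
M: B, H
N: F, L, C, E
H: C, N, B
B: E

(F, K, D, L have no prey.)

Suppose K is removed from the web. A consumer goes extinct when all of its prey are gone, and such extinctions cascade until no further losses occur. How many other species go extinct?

2

Remove K.
Round 1: E (all prey gone) → extinct.
Round 2: B (all prey gone) → extinct.
No further losses. Total secondary extinctions: 2.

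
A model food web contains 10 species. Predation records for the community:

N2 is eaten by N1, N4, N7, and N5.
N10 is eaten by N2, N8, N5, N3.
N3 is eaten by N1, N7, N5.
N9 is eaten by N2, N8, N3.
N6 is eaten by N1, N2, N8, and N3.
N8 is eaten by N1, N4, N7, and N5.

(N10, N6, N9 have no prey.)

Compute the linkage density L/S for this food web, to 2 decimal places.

L/S = 2.20

There are L = 22 links among S = 10 species.
L/S = 22/10 = 2.2000 ≈ 2.20.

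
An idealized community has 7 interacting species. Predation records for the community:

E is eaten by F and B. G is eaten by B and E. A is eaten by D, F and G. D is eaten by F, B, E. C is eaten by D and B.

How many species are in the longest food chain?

One longest chain: A → G → E → F.
It has 4 species and 3 links.

4 species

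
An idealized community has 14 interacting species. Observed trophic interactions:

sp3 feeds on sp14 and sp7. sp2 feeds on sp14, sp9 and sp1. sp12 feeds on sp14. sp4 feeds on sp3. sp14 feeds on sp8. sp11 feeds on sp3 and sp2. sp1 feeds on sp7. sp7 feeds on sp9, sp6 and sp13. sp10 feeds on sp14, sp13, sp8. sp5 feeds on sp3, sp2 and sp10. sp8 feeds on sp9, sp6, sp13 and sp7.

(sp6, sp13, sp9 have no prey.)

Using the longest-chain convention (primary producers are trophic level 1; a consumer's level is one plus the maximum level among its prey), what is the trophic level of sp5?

sp6 is a producer → level 1.
sp7 eats sp6 (level 1); other prey at levels: sp13 1, sp9 1 → level 2.
sp8 eats sp7 (level 2); other prey at levels: sp6 1, sp13 1, sp9 1 → level 3.
sp14 eats sp8 → level 4.
sp2 eats sp14 (level 4); other prey at levels: sp9 1, sp1 3 → level 5.
sp5 eats sp2 (level 5); other prey at levels: sp3 5, sp10 5 → level 6.

Trophic level 6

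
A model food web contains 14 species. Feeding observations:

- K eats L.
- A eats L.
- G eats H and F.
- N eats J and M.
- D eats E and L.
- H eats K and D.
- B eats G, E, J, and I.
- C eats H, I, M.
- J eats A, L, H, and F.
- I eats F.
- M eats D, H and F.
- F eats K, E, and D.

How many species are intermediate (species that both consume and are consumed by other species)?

9

Intermediate species (has both prey and predators): D, K, A, H, F, G, I, J, M.
Count: 9.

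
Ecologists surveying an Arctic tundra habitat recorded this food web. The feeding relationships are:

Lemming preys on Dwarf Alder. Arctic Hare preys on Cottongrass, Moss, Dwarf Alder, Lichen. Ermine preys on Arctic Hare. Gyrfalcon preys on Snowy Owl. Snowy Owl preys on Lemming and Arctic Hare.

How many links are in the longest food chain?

One longest chain: Dwarf Alder → Lemming → Snowy Owl → Gyrfalcon.
It has 4 species and 3 links.

3 links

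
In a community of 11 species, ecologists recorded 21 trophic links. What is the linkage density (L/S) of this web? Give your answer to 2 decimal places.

There are L = 21 links among S = 11 species.
L/S = 21/11 = 1.9091 ≈ 1.91.

L/S = 1.91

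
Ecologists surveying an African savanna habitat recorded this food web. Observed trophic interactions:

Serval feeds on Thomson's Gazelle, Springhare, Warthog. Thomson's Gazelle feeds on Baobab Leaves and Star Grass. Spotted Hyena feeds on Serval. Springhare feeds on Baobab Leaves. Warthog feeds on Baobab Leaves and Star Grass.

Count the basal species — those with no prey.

2

Basal species (no prey listed): Star Grass, Baobab Leaves.
Count: 2.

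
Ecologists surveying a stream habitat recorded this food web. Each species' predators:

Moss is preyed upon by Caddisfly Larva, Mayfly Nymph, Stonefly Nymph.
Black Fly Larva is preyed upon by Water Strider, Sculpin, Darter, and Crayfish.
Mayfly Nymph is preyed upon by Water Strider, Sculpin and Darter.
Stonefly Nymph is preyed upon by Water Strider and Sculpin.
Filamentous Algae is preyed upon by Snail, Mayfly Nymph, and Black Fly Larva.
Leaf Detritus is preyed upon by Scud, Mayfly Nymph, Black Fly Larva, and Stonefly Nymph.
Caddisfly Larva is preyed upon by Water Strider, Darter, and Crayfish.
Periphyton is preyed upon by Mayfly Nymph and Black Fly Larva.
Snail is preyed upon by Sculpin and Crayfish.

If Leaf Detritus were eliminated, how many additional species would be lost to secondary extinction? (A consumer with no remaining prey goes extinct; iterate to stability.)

Remove Leaf Detritus.
Round 1: Scud (all prey gone) → extinct.
No further losses. Total secondary extinctions: 1.

1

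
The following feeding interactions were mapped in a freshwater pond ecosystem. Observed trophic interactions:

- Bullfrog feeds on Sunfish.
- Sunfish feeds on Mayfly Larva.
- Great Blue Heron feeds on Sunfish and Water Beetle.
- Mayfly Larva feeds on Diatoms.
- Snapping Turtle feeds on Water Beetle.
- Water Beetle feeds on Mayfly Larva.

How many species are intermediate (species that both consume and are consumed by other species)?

Intermediate species (has both prey and predators): Mayfly Larva, Water Beetle, Sunfish.
Count: 3.

3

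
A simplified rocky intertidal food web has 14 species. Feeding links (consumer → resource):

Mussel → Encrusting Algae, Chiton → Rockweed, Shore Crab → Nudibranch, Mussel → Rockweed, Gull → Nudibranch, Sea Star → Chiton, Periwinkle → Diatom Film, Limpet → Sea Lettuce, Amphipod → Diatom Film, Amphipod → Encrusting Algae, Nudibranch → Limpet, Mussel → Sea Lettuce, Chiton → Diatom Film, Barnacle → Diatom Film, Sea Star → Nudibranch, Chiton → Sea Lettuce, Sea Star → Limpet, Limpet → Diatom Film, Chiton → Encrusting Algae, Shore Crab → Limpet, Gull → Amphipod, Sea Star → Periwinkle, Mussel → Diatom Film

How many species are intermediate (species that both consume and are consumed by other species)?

5

Intermediate species (has both prey and predators): Limpet, Periwinkle, Amphipod, Chiton, Nudibranch.
Count: 5.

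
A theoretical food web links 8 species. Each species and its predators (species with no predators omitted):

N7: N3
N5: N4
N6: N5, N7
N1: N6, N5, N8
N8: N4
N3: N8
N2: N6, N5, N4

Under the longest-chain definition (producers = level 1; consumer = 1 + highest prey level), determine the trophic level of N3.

N1 is a producer → level 1.
N6 eats N1 (level 1); other prey at levels: N2 1 → level 2.
N7 eats N6 → level 3.
N3 eats N7 → level 4.

Trophic level 4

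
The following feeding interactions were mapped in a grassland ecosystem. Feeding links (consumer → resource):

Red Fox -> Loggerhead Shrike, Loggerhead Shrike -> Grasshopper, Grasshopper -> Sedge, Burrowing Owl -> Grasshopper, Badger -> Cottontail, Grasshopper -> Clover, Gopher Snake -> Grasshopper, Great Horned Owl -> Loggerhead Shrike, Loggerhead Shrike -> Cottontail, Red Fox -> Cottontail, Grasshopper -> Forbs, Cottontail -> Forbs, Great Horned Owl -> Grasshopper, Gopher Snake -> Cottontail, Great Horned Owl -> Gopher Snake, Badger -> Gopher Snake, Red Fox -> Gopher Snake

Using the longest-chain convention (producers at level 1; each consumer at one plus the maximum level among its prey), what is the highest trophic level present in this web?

4

Producers (level 1): Clover, Forbs, Sedge.
Forbs → Cottontail → Loggerhead Shrike → Red Fox gives Red Fox level 4.
No species has a prey at level 4, so no species reaches level 5.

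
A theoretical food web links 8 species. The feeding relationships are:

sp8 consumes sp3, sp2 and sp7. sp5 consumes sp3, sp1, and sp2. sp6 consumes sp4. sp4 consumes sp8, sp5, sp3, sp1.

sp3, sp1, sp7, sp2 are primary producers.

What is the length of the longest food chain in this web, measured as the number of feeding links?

One longest chain: sp3 → sp8 → sp4 → sp6.
It has 4 species and 3 links.

3 links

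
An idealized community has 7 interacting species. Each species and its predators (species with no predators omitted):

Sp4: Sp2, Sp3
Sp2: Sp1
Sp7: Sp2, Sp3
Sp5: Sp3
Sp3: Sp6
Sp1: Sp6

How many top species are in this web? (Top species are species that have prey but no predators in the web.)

Top species (has prey, but nothing eats it): Sp6.
Count: 1.

1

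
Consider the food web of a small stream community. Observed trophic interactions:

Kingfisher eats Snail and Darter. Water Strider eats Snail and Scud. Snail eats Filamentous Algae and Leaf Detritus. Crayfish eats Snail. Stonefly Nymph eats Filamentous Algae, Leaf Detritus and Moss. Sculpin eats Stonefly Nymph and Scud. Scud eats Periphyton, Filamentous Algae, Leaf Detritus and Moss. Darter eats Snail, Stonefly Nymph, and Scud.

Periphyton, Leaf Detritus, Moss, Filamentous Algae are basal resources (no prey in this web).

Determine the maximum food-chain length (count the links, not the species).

One longest chain: Leaf Detritus → Snail → Darter → Kingfisher.
It has 4 species and 3 links.

3 links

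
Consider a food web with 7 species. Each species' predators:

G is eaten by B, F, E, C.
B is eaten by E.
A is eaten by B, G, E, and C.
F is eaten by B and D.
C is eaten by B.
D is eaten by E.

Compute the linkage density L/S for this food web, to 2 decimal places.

L/S = 1.86

There are L = 13 links among S = 7 species.
L/S = 13/7 = 1.8571 ≈ 1.86.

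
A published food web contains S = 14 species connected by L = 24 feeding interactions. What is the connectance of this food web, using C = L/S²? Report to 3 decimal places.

The web has S = 14 species and L = 24 feeding links.
C = L / S² = 24 / 196 = 0.1224 ≈ 0.122.

C = 0.122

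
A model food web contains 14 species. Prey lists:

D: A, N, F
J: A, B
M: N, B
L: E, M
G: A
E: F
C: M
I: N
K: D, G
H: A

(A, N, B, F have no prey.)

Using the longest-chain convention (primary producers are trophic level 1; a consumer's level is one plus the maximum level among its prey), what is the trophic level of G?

A is a producer → level 1.
G eats A → level 2.

Trophic level 2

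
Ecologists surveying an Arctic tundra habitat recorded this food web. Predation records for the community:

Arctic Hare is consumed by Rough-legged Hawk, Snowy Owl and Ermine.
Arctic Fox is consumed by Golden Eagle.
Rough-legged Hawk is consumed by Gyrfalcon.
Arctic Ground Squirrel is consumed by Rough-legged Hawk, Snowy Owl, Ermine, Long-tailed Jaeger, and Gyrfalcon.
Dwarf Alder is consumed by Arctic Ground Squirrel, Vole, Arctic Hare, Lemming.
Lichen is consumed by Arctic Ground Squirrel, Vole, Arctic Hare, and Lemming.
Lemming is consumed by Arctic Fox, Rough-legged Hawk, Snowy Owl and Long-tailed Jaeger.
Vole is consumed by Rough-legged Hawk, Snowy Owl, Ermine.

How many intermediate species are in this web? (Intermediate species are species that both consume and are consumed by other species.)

6

Intermediate species (has both prey and predators): Arctic Hare, Vole, Lemming, Arctic Ground Squirrel, Rough-legged Hawk, Arctic Fox.
Count: 6.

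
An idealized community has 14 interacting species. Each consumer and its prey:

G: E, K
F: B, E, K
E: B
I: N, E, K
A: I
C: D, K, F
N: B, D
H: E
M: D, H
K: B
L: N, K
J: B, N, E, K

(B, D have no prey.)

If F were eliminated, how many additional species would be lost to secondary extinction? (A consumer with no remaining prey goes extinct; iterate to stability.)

0

Remove F.
Every predator of it retains at least one other prey: C still has D, K.
No consumer loses all prey, so no secondary extinctions occur.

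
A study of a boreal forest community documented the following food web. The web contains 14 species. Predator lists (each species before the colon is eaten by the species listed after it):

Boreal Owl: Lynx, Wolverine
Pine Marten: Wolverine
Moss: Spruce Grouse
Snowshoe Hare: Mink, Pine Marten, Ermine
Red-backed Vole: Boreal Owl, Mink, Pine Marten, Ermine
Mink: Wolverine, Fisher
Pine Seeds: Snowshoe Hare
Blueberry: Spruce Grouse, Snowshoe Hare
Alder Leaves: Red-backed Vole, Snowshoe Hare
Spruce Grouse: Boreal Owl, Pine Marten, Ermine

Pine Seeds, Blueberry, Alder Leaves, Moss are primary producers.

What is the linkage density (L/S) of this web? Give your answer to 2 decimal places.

There are L = 21 links among S = 14 species.
L/S = 21/14 = 1.5000 ≈ 1.50.

L/S = 1.50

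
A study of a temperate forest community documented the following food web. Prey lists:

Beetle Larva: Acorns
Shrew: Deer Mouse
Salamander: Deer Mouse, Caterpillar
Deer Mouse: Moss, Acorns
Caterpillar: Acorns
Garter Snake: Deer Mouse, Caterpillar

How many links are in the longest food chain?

One longest chain: Moss → Deer Mouse → Salamander.
It has 3 species and 2 links.

2 links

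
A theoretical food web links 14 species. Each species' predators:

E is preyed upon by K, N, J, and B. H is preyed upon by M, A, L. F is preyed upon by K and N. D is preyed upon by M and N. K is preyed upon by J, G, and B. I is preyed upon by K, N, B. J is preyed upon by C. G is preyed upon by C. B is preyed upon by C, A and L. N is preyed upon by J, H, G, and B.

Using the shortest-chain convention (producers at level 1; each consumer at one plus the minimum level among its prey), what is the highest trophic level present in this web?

Producers (level 1): E, D, F, I.
Following each consumer down to its lowest-level prey: E → B → A (levels 1 through 3).
All prey of A (B 2, H 3) are at level 2 or above, so A is at level 1 + 2 = 3.
Every consumer has at least one prey at level 2 or below, so none exceeds level 3.

3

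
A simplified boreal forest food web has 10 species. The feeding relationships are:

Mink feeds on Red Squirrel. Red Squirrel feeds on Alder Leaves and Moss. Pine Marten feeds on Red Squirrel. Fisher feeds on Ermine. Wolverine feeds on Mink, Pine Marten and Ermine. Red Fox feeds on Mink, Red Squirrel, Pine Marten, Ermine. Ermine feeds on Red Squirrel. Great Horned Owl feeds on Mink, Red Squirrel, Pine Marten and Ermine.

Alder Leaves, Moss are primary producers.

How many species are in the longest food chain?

4 species

One longest chain: Alder Leaves → Red Squirrel → Ermine → Fisher.
It has 4 species and 3 links.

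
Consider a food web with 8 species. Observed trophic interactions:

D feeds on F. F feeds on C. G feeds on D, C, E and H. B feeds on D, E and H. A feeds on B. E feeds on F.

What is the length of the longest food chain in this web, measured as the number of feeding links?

One longest chain: C → F → D → B → A.
It has 5 species and 4 links.

4 links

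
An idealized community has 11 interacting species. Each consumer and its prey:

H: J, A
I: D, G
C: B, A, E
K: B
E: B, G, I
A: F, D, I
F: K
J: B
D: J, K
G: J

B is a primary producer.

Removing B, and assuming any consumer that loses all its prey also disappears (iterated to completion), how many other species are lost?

10

Remove B.
Round 1: J (all prey gone), K (all prey gone) → extinct.
Round 2: F (all prey gone), D (all prey gone), G (all prey gone) → extinct.
Round 3: I (all prey gone) → extinct.
Round 4: A (all prey gone), E (all prey gone) → extinct.
Round 5: H (all prey gone), C (all prey gone) → extinct.
No further losses. Total secondary extinctions: 10.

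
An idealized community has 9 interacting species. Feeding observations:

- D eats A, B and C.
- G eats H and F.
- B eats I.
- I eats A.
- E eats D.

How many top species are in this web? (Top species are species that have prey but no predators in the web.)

2

Top species (has prey, but nothing eats it): G, E.
Count: 2.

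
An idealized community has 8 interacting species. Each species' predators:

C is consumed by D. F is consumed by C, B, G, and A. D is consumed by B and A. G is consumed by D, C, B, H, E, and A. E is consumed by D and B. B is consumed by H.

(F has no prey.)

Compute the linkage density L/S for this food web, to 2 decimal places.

L/S = 2.00

There are L = 16 links among S = 8 species.
L/S = 16/8 = 2.0000 ≈ 2.00.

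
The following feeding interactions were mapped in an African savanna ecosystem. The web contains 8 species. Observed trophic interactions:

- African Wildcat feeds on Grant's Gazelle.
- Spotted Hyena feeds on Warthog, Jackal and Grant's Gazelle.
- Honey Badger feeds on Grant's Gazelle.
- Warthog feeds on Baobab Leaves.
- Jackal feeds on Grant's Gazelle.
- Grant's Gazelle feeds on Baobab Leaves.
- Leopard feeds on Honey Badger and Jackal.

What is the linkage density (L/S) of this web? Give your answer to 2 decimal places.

L/S = 1.25

There are L = 10 links among S = 8 species.
L/S = 10/8 = 1.2500 ≈ 1.25.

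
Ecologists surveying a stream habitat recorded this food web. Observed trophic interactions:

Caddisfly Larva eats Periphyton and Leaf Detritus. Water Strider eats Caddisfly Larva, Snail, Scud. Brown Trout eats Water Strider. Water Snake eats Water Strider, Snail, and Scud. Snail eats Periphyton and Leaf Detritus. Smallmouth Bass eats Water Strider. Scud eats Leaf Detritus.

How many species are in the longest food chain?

One longest chain: Leaf Detritus → Scud → Water Strider → Water Snake.
It has 4 species and 3 links.

4 species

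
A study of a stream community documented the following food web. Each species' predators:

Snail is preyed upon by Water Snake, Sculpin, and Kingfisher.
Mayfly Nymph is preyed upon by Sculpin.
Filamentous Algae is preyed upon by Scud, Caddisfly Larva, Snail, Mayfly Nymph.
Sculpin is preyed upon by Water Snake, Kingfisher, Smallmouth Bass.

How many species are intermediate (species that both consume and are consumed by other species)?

Intermediate species (has both prey and predators): Snail, Mayfly Nymph, Sculpin.
Count: 3.

3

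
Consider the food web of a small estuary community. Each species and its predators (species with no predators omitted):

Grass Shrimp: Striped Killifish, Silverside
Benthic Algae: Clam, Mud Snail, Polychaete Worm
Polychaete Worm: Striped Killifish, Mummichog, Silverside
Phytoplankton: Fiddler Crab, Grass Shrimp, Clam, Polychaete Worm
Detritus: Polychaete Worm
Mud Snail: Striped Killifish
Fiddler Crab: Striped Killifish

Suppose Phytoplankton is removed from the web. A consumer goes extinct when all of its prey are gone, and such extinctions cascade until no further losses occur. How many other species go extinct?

Remove Phytoplankton.
Round 1: Fiddler Crab (all prey gone), Grass Shrimp (all prey gone) → extinct.
No further losses. Total secondary extinctions: 2.

2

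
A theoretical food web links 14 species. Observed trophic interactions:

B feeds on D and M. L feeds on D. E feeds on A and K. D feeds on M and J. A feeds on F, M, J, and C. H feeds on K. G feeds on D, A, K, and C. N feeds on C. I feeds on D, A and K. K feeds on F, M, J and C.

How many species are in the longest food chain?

One longest chain: F → K → H.
It has 3 species and 2 links.

3 species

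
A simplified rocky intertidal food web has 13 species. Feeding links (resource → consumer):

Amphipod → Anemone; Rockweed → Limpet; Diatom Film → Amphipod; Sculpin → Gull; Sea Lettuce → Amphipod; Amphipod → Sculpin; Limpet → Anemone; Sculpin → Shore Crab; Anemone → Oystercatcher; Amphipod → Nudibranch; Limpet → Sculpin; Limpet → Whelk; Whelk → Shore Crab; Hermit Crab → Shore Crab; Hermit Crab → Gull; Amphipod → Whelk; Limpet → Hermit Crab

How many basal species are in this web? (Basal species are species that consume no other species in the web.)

3

Basal species (no prey listed): Diatom Film, Sea Lettuce, Rockweed.
Count: 3.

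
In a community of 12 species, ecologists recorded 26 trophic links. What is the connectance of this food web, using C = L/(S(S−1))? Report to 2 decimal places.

C = 0.20

The web has S = 12 species and L = 26 feeding links.
C = L / (S(S−1)) = 26 / 132 = 0.1970 ≈ 0.20.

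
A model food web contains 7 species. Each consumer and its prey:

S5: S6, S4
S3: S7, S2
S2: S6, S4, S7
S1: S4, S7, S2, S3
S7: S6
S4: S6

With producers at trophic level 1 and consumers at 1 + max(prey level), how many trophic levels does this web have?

Producers (level 1): S6.
S6 → S4 → S2 → S3 → S1 gives S1 level 5.
No species has a prey at level 5, so no species reaches level 6.

5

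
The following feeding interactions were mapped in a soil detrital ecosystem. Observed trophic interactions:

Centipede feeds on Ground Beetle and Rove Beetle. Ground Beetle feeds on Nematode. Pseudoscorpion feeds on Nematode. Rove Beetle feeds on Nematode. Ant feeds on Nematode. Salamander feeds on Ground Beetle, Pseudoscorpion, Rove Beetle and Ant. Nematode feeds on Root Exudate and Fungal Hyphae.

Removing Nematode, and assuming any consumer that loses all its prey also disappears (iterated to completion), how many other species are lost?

6

Remove Nematode.
Round 1: Rove Beetle (all prey gone), Ground Beetle (all prey gone), Ant (all prey gone), Pseudoscorpion (all prey gone) → extinct.
Round 2: Centipede (all prey gone), Salamander (all prey gone) → extinct.
No further losses. Total secondary extinctions: 6.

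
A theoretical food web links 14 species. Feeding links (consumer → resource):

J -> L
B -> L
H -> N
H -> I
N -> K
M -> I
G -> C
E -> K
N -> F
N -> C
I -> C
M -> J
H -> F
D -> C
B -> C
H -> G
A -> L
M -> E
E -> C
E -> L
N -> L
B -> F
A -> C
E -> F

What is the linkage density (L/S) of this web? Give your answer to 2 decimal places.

There are L = 24 links among S = 14 species.
L/S = 24/14 = 1.7143 ≈ 1.71.

L/S = 1.71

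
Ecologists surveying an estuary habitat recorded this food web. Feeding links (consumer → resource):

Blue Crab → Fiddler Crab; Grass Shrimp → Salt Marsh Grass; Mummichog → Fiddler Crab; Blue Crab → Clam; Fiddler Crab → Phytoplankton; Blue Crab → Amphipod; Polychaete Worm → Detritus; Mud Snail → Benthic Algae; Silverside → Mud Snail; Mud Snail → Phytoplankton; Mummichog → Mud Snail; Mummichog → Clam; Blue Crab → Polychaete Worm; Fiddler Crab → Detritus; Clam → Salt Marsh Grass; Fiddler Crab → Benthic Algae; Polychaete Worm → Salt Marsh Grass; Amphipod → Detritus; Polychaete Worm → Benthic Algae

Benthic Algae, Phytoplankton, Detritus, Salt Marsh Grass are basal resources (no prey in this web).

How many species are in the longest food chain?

One longest chain: Salt Marsh Grass → Clam → Blue Crab.
It has 3 species and 2 links.

3 species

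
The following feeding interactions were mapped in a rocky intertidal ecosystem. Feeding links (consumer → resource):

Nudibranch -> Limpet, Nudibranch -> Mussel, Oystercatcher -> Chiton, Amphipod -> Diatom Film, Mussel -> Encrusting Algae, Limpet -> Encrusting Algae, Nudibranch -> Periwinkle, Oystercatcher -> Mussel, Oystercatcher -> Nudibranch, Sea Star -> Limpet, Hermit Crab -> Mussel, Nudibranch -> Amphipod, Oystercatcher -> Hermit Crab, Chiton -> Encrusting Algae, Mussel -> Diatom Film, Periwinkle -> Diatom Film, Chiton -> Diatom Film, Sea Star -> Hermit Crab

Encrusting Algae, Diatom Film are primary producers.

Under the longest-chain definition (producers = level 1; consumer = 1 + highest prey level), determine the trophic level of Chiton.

Trophic level 2

Encrusting Algae is a producer → level 1.
Chiton eats Encrusting Algae (level 1); other prey at levels: Diatom Film 1 → level 2.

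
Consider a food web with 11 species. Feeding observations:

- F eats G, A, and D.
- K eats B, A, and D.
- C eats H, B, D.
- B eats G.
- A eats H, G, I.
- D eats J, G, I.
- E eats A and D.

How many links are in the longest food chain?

2 links

One longest chain: G → A → K.
It has 3 species and 2 links.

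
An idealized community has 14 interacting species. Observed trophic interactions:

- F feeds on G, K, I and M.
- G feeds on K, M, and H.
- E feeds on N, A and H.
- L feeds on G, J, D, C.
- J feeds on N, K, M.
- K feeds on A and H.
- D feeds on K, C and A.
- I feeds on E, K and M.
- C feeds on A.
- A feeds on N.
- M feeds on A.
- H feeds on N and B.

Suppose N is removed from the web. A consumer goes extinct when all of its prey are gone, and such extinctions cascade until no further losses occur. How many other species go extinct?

3

Remove N.
Round 1: A (all prey gone) → extinct.
Round 2: M (all prey gone), C (all prey gone) → extinct.
No further losses. Total secondary extinctions: 3.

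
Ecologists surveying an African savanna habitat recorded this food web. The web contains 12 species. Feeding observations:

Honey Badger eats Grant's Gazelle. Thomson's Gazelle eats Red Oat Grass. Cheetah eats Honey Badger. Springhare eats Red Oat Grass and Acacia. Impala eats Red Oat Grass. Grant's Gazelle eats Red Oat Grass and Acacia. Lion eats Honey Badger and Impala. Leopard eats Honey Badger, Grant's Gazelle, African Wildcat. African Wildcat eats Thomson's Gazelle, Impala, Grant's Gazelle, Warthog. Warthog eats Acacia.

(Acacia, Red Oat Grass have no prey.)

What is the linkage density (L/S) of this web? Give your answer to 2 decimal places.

There are L = 18 links among S = 12 species.
L/S = 18/12 = 1.5000 ≈ 1.50.

L/S = 1.50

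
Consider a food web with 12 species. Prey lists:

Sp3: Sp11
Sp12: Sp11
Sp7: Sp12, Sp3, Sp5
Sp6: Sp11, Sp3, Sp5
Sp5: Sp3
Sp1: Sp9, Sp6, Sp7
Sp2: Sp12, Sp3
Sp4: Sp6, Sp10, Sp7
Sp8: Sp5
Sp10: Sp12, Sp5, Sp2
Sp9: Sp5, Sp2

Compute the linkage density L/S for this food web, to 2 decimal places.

L/S = 1.92

There are L = 23 links among S = 12 species.
L/S = 23/12 = 1.9167 ≈ 1.92.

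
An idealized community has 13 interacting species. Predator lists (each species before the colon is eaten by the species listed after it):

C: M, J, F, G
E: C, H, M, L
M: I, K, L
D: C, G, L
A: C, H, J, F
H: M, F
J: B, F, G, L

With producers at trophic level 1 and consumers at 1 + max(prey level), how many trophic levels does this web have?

Producers (level 1): D, A, E.
D → C → M → L gives L level 4.
No species has a prey at level 4, so no species reaches level 5.

4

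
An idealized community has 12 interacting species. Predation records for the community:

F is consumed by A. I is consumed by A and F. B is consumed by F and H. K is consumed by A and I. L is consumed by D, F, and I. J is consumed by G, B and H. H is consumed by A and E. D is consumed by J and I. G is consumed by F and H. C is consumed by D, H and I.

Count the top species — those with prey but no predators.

Top species (has prey, but nothing eats it): A, E.
Count: 2.

2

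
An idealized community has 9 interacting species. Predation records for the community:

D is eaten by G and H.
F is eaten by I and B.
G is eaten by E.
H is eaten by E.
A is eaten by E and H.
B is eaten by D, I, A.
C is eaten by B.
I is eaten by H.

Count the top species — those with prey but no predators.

Top species (has prey, but nothing eats it): E.
Count: 1.

1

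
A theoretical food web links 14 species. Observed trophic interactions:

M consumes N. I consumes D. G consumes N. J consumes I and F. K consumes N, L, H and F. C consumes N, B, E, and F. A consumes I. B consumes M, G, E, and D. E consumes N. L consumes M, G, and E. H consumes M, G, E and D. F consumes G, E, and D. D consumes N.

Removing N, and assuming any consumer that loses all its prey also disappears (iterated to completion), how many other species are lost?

Remove N.
Round 1: D (all prey gone), M (all prey gone), G (all prey gone), E (all prey gone) → extinct.
Round 2: I (all prey gone), F (all prey gone), L (all prey gone), H (all prey gone), B (all prey gone) → extinct.
Round 3: C (all prey gone), K (all prey gone), J (all prey gone), A (all prey gone) → extinct.
No further losses. Total secondary extinctions: 13.

13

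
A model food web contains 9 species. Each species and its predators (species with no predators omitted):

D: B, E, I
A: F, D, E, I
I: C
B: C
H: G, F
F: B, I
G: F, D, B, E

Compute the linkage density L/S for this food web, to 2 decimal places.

L/S = 1.89

There are L = 17 links among S = 9 species.
L/S = 17/9 = 1.8889 ≈ 1.89.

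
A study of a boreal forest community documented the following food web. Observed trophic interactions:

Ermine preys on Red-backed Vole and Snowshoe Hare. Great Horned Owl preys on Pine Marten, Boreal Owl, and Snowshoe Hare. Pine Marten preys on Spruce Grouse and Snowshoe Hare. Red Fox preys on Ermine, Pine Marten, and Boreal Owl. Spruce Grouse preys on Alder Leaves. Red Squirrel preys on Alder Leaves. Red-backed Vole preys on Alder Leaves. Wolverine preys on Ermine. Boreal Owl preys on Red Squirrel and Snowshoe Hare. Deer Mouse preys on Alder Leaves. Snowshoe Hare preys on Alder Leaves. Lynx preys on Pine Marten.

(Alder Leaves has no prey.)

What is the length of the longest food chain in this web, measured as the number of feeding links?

3 links

One longest chain: Alder Leaves → Snowshoe Hare → Pine Marten → Lynx.
It has 4 species and 3 links.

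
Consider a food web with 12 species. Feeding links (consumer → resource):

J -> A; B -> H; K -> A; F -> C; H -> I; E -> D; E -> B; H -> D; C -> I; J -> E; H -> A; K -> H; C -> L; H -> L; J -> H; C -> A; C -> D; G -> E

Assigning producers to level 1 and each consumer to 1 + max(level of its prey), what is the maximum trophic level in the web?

5

Producers (level 1): D, A, L, I.
D → H → B → E → J gives J level 5.
No species has a prey at level 5, so no species reaches level 6.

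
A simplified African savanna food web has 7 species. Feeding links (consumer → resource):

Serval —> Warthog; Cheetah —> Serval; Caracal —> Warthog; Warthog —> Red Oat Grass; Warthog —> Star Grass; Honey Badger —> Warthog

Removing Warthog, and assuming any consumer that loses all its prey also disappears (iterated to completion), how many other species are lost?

Remove Warthog.
Round 1: Honey Badger (all prey gone), Serval (all prey gone), Caracal (all prey gone) → extinct.
Round 2: Cheetah (all prey gone) → extinct.
No further losses. Total secondary extinctions: 4.

4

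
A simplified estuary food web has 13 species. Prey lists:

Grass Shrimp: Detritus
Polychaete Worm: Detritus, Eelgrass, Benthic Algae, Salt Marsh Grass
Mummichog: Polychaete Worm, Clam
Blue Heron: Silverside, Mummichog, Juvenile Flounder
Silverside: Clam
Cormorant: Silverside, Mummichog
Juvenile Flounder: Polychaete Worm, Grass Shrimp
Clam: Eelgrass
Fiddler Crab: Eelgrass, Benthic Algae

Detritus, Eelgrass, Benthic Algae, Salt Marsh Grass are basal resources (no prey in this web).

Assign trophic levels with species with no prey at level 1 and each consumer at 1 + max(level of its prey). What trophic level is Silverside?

Trophic level 3

Eelgrass has no prey (basal) → level 1.
Clam eats Eelgrass → level 2.
Silverside eats Clam → level 3.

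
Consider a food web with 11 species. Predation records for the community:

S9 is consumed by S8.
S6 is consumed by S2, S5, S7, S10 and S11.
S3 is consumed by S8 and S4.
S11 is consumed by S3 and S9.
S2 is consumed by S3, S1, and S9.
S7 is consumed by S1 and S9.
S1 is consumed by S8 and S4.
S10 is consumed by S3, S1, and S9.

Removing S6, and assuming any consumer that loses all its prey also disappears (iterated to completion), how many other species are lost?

Remove S6.
Round 1: S2 (all prey gone), S7 (all prey gone), S11 (all prey gone), S10 (all prey gone), S5 (all prey gone) → extinct.
Round 2: S1 (all prey gone), S3 (all prey gone), S9 (all prey gone) → extinct.
Round 3: S4 (all prey gone), S8 (all prey gone) → extinct.
No further losses. Total secondary extinctions: 10.

10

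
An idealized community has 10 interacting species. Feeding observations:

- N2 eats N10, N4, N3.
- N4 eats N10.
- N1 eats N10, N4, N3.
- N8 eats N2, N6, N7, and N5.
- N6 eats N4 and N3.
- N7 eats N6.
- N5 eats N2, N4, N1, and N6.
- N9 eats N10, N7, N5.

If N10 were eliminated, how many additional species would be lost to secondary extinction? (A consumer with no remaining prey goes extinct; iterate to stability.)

Remove N10.
Round 1: N4 (all prey gone) → extinct.
No further losses. Total secondary extinctions: 1.

1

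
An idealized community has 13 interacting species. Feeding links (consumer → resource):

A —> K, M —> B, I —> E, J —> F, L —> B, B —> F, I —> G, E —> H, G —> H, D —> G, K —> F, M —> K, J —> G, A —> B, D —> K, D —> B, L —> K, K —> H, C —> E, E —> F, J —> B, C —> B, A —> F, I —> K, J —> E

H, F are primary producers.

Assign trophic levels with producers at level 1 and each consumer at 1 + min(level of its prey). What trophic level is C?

Trophic level 3

H is a producer → level 1.
E eats H → level 2.
C eats E → level 3.
No prey of C is below level 2, so 3 is the minimum.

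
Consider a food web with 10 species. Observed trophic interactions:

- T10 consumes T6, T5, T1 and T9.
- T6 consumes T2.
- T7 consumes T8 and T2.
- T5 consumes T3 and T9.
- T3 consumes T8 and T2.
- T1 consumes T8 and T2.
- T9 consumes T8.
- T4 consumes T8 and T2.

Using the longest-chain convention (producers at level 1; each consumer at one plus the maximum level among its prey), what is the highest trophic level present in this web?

4

Producers (level 1): T2, T8.
T8 → T9 → T5 → T10 gives T10 level 4.
No species has a prey at level 4, so no species reaches level 5.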